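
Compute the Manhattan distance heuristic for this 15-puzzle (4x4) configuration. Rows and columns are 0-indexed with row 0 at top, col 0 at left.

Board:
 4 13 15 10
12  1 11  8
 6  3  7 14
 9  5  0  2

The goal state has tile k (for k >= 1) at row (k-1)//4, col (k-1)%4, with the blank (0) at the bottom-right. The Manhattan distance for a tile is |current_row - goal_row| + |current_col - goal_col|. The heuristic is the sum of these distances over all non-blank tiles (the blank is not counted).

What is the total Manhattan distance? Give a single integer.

Answer: 39

Derivation:
Tile 4: (0,0)->(0,3) = 3
Tile 13: (0,1)->(3,0) = 4
Tile 15: (0,2)->(3,2) = 3
Tile 10: (0,3)->(2,1) = 4
Tile 12: (1,0)->(2,3) = 4
Tile 1: (1,1)->(0,0) = 2
Tile 11: (1,2)->(2,2) = 1
Tile 8: (1,3)->(1,3) = 0
Tile 6: (2,0)->(1,1) = 2
Tile 3: (2,1)->(0,2) = 3
Tile 7: (2,2)->(1,2) = 1
Tile 14: (2,3)->(3,1) = 3
Tile 9: (3,0)->(2,0) = 1
Tile 5: (3,1)->(1,0) = 3
Tile 2: (3,3)->(0,1) = 5
Sum: 3 + 4 + 3 + 4 + 4 + 2 + 1 + 0 + 2 + 3 + 1 + 3 + 1 + 3 + 5 = 39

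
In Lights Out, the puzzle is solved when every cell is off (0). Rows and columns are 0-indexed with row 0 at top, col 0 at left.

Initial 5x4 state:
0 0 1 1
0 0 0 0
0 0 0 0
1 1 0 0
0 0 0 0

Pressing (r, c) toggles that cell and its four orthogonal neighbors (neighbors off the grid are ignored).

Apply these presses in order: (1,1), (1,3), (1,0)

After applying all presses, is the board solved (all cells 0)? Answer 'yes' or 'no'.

After press 1 at (1,1):
0 1 1 1
1 1 1 0
0 1 0 0
1 1 0 0
0 0 0 0

After press 2 at (1,3):
0 1 1 0
1 1 0 1
0 1 0 1
1 1 0 0
0 0 0 0

After press 3 at (1,0):
1 1 1 0
0 0 0 1
1 1 0 1
1 1 0 0
0 0 0 0

Lights still on: 9

Answer: no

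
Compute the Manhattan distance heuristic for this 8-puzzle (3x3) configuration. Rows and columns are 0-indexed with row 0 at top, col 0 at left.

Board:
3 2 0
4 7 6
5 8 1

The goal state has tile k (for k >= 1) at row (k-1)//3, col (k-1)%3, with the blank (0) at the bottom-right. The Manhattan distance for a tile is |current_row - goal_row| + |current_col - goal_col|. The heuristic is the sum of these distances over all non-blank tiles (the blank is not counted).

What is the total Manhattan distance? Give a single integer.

Tile 3: at (0,0), goal (0,2), distance |0-0|+|0-2| = 2
Tile 2: at (0,1), goal (0,1), distance |0-0|+|1-1| = 0
Tile 4: at (1,0), goal (1,0), distance |1-1|+|0-0| = 0
Tile 7: at (1,1), goal (2,0), distance |1-2|+|1-0| = 2
Tile 6: at (1,2), goal (1,2), distance |1-1|+|2-2| = 0
Tile 5: at (2,0), goal (1,1), distance |2-1|+|0-1| = 2
Tile 8: at (2,1), goal (2,1), distance |2-2|+|1-1| = 0
Tile 1: at (2,2), goal (0,0), distance |2-0|+|2-0| = 4
Sum: 2 + 0 + 0 + 2 + 0 + 2 + 0 + 4 = 10

Answer: 10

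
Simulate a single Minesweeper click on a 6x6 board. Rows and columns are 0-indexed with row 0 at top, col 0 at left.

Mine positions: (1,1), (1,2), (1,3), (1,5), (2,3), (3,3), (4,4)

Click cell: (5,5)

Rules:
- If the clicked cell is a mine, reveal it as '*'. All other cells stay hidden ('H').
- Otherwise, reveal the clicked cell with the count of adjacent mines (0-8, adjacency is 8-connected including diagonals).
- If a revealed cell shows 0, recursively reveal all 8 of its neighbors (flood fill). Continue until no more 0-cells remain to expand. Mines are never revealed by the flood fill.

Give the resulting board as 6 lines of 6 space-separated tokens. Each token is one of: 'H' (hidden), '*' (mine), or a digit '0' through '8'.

H H H H H H
H H H H H H
H H H H H H
H H H H H H
H H H H H H
H H H H H 1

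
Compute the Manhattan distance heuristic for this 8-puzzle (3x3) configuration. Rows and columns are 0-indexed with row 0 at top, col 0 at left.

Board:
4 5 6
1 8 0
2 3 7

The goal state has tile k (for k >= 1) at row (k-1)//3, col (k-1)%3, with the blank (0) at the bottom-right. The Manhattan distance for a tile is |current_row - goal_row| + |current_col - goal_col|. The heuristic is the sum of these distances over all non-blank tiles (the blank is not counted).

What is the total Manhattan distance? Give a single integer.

Tile 4: at (0,0), goal (1,0), distance |0-1|+|0-0| = 1
Tile 5: at (0,1), goal (1,1), distance |0-1|+|1-1| = 1
Tile 6: at (0,2), goal (1,2), distance |0-1|+|2-2| = 1
Tile 1: at (1,0), goal (0,0), distance |1-0|+|0-0| = 1
Tile 8: at (1,1), goal (2,1), distance |1-2|+|1-1| = 1
Tile 2: at (2,0), goal (0,1), distance |2-0|+|0-1| = 3
Tile 3: at (2,1), goal (0,2), distance |2-0|+|1-2| = 3
Tile 7: at (2,2), goal (2,0), distance |2-2|+|2-0| = 2
Sum: 1 + 1 + 1 + 1 + 1 + 3 + 3 + 2 = 13

Answer: 13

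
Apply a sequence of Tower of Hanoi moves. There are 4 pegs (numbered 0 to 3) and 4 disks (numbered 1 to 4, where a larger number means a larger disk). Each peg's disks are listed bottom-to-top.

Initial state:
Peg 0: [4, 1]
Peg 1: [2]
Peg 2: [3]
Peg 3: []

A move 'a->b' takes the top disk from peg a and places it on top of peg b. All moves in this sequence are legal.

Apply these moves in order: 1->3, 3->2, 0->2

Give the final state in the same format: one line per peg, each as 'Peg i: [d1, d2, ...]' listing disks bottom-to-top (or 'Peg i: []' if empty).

After move 1 (1->3):
Peg 0: [4, 1]
Peg 1: []
Peg 2: [3]
Peg 3: [2]

After move 2 (3->2):
Peg 0: [4, 1]
Peg 1: []
Peg 2: [3, 2]
Peg 3: []

After move 3 (0->2):
Peg 0: [4]
Peg 1: []
Peg 2: [3, 2, 1]
Peg 3: []

Answer: Peg 0: [4]
Peg 1: []
Peg 2: [3, 2, 1]
Peg 3: []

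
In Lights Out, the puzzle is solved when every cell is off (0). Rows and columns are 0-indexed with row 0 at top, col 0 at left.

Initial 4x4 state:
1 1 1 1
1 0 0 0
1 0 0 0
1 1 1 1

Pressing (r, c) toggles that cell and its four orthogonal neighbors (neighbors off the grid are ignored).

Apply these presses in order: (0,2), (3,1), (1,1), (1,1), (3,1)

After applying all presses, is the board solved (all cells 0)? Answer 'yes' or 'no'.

After press 1 at (0,2):
1 0 0 0
1 0 1 0
1 0 0 0
1 1 1 1

After press 2 at (3,1):
1 0 0 0
1 0 1 0
1 1 0 0
0 0 0 1

After press 3 at (1,1):
1 1 0 0
0 1 0 0
1 0 0 0
0 0 0 1

After press 4 at (1,1):
1 0 0 0
1 0 1 0
1 1 0 0
0 0 0 1

After press 5 at (3,1):
1 0 0 0
1 0 1 0
1 0 0 0
1 1 1 1

Lights still on: 8

Answer: no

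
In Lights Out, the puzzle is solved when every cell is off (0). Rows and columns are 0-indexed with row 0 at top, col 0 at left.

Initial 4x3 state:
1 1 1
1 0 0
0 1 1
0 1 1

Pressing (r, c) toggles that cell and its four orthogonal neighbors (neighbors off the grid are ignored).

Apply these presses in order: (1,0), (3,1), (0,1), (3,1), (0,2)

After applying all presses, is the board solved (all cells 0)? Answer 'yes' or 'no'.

Answer: no

Derivation:
After press 1 at (1,0):
0 1 1
0 1 0
1 1 1
0 1 1

After press 2 at (3,1):
0 1 1
0 1 0
1 0 1
1 0 0

After press 3 at (0,1):
1 0 0
0 0 0
1 0 1
1 0 0

After press 4 at (3,1):
1 0 0
0 0 0
1 1 1
0 1 1

After press 5 at (0,2):
1 1 1
0 0 1
1 1 1
0 1 1

Lights still on: 9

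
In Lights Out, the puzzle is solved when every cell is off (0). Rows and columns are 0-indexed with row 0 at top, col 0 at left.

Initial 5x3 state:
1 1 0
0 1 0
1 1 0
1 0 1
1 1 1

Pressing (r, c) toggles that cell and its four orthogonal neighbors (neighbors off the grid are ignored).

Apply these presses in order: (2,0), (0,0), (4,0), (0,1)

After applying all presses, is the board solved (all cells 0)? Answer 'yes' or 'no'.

Answer: no

Derivation:
After press 1 at (2,0):
1 1 0
1 1 0
0 0 0
0 0 1
1 1 1

After press 2 at (0,0):
0 0 0
0 1 0
0 0 0
0 0 1
1 1 1

After press 3 at (4,0):
0 0 0
0 1 0
0 0 0
1 0 1
0 0 1

After press 4 at (0,1):
1 1 1
0 0 0
0 0 0
1 0 1
0 0 1

Lights still on: 6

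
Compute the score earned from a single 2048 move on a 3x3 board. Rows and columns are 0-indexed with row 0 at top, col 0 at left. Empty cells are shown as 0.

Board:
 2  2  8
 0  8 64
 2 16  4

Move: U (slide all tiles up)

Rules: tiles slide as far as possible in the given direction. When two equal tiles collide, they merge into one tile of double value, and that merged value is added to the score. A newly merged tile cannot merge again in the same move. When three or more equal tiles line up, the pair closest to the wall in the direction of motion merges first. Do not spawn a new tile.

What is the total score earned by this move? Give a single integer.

Slide up:
col 0: [2, 0, 2] -> [4, 0, 0]  score +4 (running 4)
col 1: [2, 8, 16] -> [2, 8, 16]  score +0 (running 4)
col 2: [8, 64, 4] -> [8, 64, 4]  score +0 (running 4)
Board after move:
 4  2  8
 0  8 64
 0 16  4

Answer: 4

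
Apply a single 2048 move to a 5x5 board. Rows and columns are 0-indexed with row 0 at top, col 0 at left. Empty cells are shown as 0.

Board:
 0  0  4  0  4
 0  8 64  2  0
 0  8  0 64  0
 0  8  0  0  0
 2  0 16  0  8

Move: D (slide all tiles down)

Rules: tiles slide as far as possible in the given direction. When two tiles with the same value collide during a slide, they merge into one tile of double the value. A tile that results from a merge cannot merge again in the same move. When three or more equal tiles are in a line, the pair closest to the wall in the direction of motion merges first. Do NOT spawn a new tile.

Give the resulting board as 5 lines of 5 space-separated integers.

Slide down:
col 0: [0, 0, 0, 0, 2] -> [0, 0, 0, 0, 2]
col 1: [0, 8, 8, 8, 0] -> [0, 0, 0, 8, 16]
col 2: [4, 64, 0, 0, 16] -> [0, 0, 4, 64, 16]
col 3: [0, 2, 64, 0, 0] -> [0, 0, 0, 2, 64]
col 4: [4, 0, 0, 0, 8] -> [0, 0, 0, 4, 8]

Answer:  0  0  0  0  0
 0  0  0  0  0
 0  0  4  0  0
 0  8 64  2  4
 2 16 16 64  8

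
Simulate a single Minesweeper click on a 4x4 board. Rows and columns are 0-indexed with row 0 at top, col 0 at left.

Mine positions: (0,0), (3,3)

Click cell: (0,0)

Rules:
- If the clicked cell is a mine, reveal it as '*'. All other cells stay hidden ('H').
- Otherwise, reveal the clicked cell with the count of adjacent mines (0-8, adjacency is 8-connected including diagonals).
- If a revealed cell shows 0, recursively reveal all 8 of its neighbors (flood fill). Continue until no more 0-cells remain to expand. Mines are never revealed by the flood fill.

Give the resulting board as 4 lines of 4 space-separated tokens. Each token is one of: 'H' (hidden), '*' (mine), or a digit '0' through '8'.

* H H H
H H H H
H H H H
H H H H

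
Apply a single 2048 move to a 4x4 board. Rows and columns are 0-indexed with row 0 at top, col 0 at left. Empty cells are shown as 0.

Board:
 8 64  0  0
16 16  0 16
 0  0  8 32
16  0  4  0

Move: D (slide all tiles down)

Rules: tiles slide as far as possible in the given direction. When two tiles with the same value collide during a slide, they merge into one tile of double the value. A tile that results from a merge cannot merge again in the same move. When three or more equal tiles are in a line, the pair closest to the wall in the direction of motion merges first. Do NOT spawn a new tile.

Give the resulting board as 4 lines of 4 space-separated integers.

Answer:  0  0  0  0
 0  0  0  0
 8 64  8 16
32 16  4 32

Derivation:
Slide down:
col 0: [8, 16, 0, 16] -> [0, 0, 8, 32]
col 1: [64, 16, 0, 0] -> [0, 0, 64, 16]
col 2: [0, 0, 8, 4] -> [0, 0, 8, 4]
col 3: [0, 16, 32, 0] -> [0, 0, 16, 32]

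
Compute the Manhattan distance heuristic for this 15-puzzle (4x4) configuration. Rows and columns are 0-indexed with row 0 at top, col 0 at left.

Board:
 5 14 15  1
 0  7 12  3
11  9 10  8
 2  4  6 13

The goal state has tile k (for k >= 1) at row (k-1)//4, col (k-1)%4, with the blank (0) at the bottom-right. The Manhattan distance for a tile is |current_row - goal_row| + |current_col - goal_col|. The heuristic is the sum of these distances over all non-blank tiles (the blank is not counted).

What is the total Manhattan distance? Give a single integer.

Answer: 35

Derivation:
Tile 5: (0,0)->(1,0) = 1
Tile 14: (0,1)->(3,1) = 3
Tile 15: (0,2)->(3,2) = 3
Tile 1: (0,3)->(0,0) = 3
Tile 7: (1,1)->(1,2) = 1
Tile 12: (1,2)->(2,3) = 2
Tile 3: (1,3)->(0,2) = 2
Tile 11: (2,0)->(2,2) = 2
Tile 9: (2,1)->(2,0) = 1
Tile 10: (2,2)->(2,1) = 1
Tile 8: (2,3)->(1,3) = 1
Tile 2: (3,0)->(0,1) = 4
Tile 4: (3,1)->(0,3) = 5
Tile 6: (3,2)->(1,1) = 3
Tile 13: (3,3)->(3,0) = 3
Sum: 1 + 3 + 3 + 3 + 1 + 2 + 2 + 2 + 1 + 1 + 1 + 4 + 5 + 3 + 3 = 35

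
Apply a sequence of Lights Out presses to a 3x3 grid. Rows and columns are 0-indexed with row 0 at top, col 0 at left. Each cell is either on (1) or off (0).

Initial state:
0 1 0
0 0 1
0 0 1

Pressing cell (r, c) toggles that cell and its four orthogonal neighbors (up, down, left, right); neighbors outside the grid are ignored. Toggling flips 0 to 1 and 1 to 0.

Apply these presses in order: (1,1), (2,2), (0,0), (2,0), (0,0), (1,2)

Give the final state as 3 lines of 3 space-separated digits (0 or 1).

Answer: 0 0 1
0 0 0
1 1 1

Derivation:
After press 1 at (1,1):
0 0 0
1 1 0
0 1 1

After press 2 at (2,2):
0 0 0
1 1 1
0 0 0

After press 3 at (0,0):
1 1 0
0 1 1
0 0 0

After press 4 at (2,0):
1 1 0
1 1 1
1 1 0

After press 5 at (0,0):
0 0 0
0 1 1
1 1 0

After press 6 at (1,2):
0 0 1
0 0 0
1 1 1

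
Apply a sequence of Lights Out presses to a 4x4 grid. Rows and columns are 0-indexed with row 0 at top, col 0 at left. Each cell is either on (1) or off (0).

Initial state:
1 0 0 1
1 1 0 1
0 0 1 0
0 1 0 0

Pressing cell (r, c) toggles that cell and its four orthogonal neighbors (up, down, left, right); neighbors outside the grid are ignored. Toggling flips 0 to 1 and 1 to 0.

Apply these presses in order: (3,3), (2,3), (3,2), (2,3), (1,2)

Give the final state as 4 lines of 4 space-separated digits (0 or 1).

Answer: 1 0 1 1
1 0 1 0
0 0 1 1
0 0 0 0

Derivation:
After press 1 at (3,3):
1 0 0 1
1 1 0 1
0 0 1 1
0 1 1 1

After press 2 at (2,3):
1 0 0 1
1 1 0 0
0 0 0 0
0 1 1 0

After press 3 at (3,2):
1 0 0 1
1 1 0 0
0 0 1 0
0 0 0 1

After press 4 at (2,3):
1 0 0 1
1 1 0 1
0 0 0 1
0 0 0 0

After press 5 at (1,2):
1 0 1 1
1 0 1 0
0 0 1 1
0 0 0 0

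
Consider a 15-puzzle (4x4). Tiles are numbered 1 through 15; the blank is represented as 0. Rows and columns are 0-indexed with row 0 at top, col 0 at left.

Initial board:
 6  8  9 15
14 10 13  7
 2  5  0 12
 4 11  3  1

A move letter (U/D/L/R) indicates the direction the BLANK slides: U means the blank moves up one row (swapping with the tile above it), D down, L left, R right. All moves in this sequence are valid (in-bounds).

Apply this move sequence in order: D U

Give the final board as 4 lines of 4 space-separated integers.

After move 1 (D):
 6  8  9 15
14 10 13  7
 2  5  3 12
 4 11  0  1

After move 2 (U):
 6  8  9 15
14 10 13  7
 2  5  0 12
 4 11  3  1

Answer:  6  8  9 15
14 10 13  7
 2  5  0 12
 4 11  3  1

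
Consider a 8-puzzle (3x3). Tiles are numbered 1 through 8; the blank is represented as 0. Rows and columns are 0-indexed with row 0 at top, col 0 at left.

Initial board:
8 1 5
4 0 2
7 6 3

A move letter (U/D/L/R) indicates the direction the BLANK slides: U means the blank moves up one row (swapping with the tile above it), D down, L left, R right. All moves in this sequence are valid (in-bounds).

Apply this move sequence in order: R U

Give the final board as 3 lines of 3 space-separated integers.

Answer: 8 1 0
4 2 5
7 6 3

Derivation:
After move 1 (R):
8 1 5
4 2 0
7 6 3

After move 2 (U):
8 1 0
4 2 5
7 6 3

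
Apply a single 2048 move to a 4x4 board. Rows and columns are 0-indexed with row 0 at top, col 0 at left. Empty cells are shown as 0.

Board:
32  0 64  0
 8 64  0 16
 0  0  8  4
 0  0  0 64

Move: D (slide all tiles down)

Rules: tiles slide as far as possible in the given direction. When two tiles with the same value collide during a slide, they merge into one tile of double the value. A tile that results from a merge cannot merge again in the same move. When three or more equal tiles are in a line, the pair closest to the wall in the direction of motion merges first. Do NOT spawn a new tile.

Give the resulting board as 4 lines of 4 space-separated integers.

Answer:  0  0  0  0
 0  0  0 16
32  0 64  4
 8 64  8 64

Derivation:
Slide down:
col 0: [32, 8, 0, 0] -> [0, 0, 32, 8]
col 1: [0, 64, 0, 0] -> [0, 0, 0, 64]
col 2: [64, 0, 8, 0] -> [0, 0, 64, 8]
col 3: [0, 16, 4, 64] -> [0, 16, 4, 64]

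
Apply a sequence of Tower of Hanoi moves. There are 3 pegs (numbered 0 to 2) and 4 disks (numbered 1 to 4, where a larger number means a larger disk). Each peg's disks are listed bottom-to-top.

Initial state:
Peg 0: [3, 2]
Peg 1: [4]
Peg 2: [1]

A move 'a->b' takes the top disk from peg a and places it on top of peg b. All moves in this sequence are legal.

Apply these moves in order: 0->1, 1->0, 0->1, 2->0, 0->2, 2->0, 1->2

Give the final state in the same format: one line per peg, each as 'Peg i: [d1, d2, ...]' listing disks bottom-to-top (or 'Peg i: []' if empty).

Answer: Peg 0: [3, 1]
Peg 1: [4]
Peg 2: [2]

Derivation:
After move 1 (0->1):
Peg 0: [3]
Peg 1: [4, 2]
Peg 2: [1]

After move 2 (1->0):
Peg 0: [3, 2]
Peg 1: [4]
Peg 2: [1]

After move 3 (0->1):
Peg 0: [3]
Peg 1: [4, 2]
Peg 2: [1]

After move 4 (2->0):
Peg 0: [3, 1]
Peg 1: [4, 2]
Peg 2: []

After move 5 (0->2):
Peg 0: [3]
Peg 1: [4, 2]
Peg 2: [1]

After move 6 (2->0):
Peg 0: [3, 1]
Peg 1: [4, 2]
Peg 2: []

After move 7 (1->2):
Peg 0: [3, 1]
Peg 1: [4]
Peg 2: [2]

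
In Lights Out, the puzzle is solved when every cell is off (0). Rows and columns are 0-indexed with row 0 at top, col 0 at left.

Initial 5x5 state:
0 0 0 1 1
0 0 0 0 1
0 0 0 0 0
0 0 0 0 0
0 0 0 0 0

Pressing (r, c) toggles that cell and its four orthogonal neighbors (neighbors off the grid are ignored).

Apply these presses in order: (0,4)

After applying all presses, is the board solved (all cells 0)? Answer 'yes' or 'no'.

Answer: yes

Derivation:
After press 1 at (0,4):
0 0 0 0 0
0 0 0 0 0
0 0 0 0 0
0 0 0 0 0
0 0 0 0 0

Lights still on: 0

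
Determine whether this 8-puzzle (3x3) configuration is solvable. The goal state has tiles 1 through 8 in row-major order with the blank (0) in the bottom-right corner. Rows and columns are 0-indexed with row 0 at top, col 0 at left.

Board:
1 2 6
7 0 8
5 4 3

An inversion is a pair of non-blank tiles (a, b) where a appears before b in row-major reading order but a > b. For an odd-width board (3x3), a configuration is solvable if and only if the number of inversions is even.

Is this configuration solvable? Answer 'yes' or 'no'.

Inversions (pairs i<j in row-major order where tile[i] > tile[j] > 0): 12
12 is even, so the puzzle is solvable.

Answer: yes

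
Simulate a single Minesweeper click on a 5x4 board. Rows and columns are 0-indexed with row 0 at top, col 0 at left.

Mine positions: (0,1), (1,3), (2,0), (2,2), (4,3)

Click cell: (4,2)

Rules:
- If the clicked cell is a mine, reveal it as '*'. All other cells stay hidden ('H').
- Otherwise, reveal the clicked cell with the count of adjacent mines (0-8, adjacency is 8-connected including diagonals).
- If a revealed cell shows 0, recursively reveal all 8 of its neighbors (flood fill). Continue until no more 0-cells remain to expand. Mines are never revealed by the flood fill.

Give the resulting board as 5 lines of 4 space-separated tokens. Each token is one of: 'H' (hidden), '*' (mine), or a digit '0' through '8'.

H H H H
H H H H
H H H H
H H H H
H H 1 H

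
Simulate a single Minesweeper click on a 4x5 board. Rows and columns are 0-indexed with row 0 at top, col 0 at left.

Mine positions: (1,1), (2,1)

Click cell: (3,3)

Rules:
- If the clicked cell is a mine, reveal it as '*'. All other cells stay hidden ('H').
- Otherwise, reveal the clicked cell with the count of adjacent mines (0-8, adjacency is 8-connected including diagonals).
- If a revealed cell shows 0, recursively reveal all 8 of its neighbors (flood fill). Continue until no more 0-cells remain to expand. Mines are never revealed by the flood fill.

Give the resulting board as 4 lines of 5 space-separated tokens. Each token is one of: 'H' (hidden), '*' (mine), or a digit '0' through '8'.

H H 1 0 0
H H 2 0 0
H H 2 0 0
H H 1 0 0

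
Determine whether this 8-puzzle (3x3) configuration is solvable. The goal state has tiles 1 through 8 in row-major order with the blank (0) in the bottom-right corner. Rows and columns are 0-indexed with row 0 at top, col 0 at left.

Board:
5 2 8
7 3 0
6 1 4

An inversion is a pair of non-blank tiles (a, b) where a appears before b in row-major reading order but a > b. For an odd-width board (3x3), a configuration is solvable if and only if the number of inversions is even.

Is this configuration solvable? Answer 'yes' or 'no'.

Answer: no

Derivation:
Inversions (pairs i<j in row-major order where tile[i] > tile[j] > 0): 17
17 is odd, so the puzzle is not solvable.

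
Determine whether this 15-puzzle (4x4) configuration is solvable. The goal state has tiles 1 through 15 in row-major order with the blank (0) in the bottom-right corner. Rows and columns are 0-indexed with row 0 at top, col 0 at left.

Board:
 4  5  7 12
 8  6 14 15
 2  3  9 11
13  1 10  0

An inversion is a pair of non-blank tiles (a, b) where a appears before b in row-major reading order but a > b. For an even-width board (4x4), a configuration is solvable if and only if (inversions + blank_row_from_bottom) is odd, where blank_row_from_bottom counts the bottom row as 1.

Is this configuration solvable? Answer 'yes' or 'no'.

Answer: yes

Derivation:
Inversions: 46
Blank is in row 3 (0-indexed from top), which is row 1 counting from the bottom (bottom = 1).
46 + 1 = 47, which is odd, so the puzzle is solvable.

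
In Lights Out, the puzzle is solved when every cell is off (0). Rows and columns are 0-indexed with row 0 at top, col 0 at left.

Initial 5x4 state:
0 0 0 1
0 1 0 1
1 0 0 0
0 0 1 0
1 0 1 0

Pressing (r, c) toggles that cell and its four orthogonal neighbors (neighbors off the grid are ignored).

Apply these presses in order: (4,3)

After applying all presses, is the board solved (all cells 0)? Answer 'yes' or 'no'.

After press 1 at (4,3):
0 0 0 1
0 1 0 1
1 0 0 0
0 0 1 1
1 0 0 1

Lights still on: 8

Answer: no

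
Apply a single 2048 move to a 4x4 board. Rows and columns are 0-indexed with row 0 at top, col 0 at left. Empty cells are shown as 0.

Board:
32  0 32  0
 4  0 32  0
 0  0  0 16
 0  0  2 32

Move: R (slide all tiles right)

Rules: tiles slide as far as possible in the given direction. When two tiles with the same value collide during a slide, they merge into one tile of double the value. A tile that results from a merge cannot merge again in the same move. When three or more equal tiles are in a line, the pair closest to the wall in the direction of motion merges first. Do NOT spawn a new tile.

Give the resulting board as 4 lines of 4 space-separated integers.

Answer:  0  0  0 64
 0  0  4 32
 0  0  0 16
 0  0  2 32

Derivation:
Slide right:
row 0: [32, 0, 32, 0] -> [0, 0, 0, 64]
row 1: [4, 0, 32, 0] -> [0, 0, 4, 32]
row 2: [0, 0, 0, 16] -> [0, 0, 0, 16]
row 3: [0, 0, 2, 32] -> [0, 0, 2, 32]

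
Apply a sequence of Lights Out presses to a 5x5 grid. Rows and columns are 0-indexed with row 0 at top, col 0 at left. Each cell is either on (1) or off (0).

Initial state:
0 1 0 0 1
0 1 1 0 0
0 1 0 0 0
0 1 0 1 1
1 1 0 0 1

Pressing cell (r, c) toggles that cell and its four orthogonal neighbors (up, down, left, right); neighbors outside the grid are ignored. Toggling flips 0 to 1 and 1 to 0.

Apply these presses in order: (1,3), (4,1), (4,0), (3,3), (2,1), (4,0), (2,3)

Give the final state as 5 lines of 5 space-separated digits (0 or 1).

Answer: 0 1 0 1 1
0 0 0 0 1
1 0 0 1 1
0 1 1 1 0
0 0 1 1 1

Derivation:
After press 1 at (1,3):
0 1 0 1 1
0 1 0 1 1
0 1 0 1 0
0 1 0 1 1
1 1 0 0 1

After press 2 at (4,1):
0 1 0 1 1
0 1 0 1 1
0 1 0 1 0
0 0 0 1 1
0 0 1 0 1

After press 3 at (4,0):
0 1 0 1 1
0 1 0 1 1
0 1 0 1 0
1 0 0 1 1
1 1 1 0 1

After press 4 at (3,3):
0 1 0 1 1
0 1 0 1 1
0 1 0 0 0
1 0 1 0 0
1 1 1 1 1

After press 5 at (2,1):
0 1 0 1 1
0 0 0 1 1
1 0 1 0 0
1 1 1 0 0
1 1 1 1 1

After press 6 at (4,0):
0 1 0 1 1
0 0 0 1 1
1 0 1 0 0
0 1 1 0 0
0 0 1 1 1

After press 7 at (2,3):
0 1 0 1 1
0 0 0 0 1
1 0 0 1 1
0 1 1 1 0
0 0 1 1 1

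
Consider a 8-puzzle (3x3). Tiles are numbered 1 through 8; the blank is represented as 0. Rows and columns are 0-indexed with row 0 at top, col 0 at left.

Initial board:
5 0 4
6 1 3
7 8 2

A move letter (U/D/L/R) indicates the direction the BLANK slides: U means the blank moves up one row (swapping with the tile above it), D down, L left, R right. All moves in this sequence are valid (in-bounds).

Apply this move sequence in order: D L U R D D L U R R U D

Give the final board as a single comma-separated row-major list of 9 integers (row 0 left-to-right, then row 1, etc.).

Answer: 1, 6, 4, 8, 3, 0, 5, 7, 2

Derivation:
After move 1 (D):
5 1 4
6 0 3
7 8 2

After move 2 (L):
5 1 4
0 6 3
7 8 2

After move 3 (U):
0 1 4
5 6 3
7 8 2

After move 4 (R):
1 0 4
5 6 3
7 8 2

After move 5 (D):
1 6 4
5 0 3
7 8 2

After move 6 (D):
1 6 4
5 8 3
7 0 2

After move 7 (L):
1 6 4
5 8 3
0 7 2

After move 8 (U):
1 6 4
0 8 3
5 7 2

After move 9 (R):
1 6 4
8 0 3
5 7 2

After move 10 (R):
1 6 4
8 3 0
5 7 2

After move 11 (U):
1 6 0
8 3 4
5 7 2

After move 12 (D):
1 6 4
8 3 0
5 7 2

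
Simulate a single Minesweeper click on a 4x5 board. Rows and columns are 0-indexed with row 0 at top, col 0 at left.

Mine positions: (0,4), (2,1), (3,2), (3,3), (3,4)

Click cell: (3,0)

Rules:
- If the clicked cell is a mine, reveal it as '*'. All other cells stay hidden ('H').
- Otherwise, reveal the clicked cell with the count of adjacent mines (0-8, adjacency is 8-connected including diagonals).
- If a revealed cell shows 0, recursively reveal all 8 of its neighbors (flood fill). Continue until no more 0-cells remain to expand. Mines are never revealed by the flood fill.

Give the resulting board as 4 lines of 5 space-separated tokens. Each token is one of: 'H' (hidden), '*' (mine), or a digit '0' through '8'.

H H H H H
H H H H H
H H H H H
1 H H H H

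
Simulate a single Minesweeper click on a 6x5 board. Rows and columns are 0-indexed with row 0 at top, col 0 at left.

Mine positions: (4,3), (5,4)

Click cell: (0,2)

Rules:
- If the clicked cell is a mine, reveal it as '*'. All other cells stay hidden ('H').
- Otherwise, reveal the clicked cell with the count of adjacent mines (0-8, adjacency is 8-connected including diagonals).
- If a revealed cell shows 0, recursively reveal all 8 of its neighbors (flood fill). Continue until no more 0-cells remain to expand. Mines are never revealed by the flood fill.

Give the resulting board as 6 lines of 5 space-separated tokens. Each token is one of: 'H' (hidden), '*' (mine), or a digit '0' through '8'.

0 0 0 0 0
0 0 0 0 0
0 0 0 0 0
0 0 1 1 1
0 0 1 H H
0 0 1 H H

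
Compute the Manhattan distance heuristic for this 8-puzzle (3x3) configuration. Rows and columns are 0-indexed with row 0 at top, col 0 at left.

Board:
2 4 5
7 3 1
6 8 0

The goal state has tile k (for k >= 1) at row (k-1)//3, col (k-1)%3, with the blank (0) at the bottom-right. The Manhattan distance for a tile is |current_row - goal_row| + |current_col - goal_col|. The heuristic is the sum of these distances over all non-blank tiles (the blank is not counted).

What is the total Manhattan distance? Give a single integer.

Answer: 14

Derivation:
Tile 2: (0,0)->(0,1) = 1
Tile 4: (0,1)->(1,0) = 2
Tile 5: (0,2)->(1,1) = 2
Tile 7: (1,0)->(2,0) = 1
Tile 3: (1,1)->(0,2) = 2
Tile 1: (1,2)->(0,0) = 3
Tile 6: (2,0)->(1,2) = 3
Tile 8: (2,1)->(2,1) = 0
Sum: 1 + 2 + 2 + 1 + 2 + 3 + 3 + 0 = 14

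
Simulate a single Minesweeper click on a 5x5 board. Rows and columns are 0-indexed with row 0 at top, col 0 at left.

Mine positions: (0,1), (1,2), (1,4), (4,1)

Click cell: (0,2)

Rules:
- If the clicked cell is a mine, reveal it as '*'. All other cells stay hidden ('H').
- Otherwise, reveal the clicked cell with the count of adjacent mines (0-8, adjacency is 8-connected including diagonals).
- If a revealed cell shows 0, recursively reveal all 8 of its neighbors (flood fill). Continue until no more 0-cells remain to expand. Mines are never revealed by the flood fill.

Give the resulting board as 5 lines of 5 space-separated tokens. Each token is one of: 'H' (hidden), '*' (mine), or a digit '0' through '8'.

H H 2 H H
H H H H H
H H H H H
H H H H H
H H H H H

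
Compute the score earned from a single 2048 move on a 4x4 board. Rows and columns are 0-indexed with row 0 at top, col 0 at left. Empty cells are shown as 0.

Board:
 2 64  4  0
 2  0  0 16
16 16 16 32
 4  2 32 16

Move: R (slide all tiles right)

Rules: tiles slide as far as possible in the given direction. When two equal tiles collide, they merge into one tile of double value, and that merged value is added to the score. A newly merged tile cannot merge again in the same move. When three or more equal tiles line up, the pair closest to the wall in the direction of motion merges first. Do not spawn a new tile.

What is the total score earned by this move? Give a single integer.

Slide right:
row 0: [2, 64, 4, 0] -> [0, 2, 64, 4]  score +0 (running 0)
row 1: [2, 0, 0, 16] -> [0, 0, 2, 16]  score +0 (running 0)
row 2: [16, 16, 16, 32] -> [0, 16, 32, 32]  score +32 (running 32)
row 3: [4, 2, 32, 16] -> [4, 2, 32, 16]  score +0 (running 32)
Board after move:
 0  2 64  4
 0  0  2 16
 0 16 32 32
 4  2 32 16

Answer: 32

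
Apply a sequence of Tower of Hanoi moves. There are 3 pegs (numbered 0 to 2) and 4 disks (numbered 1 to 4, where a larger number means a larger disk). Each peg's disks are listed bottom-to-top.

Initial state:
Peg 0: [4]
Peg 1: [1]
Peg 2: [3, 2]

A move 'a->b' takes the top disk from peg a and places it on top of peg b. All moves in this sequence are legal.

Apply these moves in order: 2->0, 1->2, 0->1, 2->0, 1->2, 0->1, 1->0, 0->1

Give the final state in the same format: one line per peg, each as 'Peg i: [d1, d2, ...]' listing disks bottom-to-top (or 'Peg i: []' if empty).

After move 1 (2->0):
Peg 0: [4, 2]
Peg 1: [1]
Peg 2: [3]

After move 2 (1->2):
Peg 0: [4, 2]
Peg 1: []
Peg 2: [3, 1]

After move 3 (0->1):
Peg 0: [4]
Peg 1: [2]
Peg 2: [3, 1]

After move 4 (2->0):
Peg 0: [4, 1]
Peg 1: [2]
Peg 2: [3]

After move 5 (1->2):
Peg 0: [4, 1]
Peg 1: []
Peg 2: [3, 2]

After move 6 (0->1):
Peg 0: [4]
Peg 1: [1]
Peg 2: [3, 2]

After move 7 (1->0):
Peg 0: [4, 1]
Peg 1: []
Peg 2: [3, 2]

After move 8 (0->1):
Peg 0: [4]
Peg 1: [1]
Peg 2: [3, 2]

Answer: Peg 0: [4]
Peg 1: [1]
Peg 2: [3, 2]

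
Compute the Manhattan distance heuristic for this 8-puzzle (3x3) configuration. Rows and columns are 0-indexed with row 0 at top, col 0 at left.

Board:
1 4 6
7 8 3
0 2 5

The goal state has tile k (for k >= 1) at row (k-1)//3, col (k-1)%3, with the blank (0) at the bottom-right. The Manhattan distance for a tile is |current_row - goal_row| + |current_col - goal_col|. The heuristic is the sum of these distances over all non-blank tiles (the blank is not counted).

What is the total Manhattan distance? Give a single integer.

Tile 1: at (0,0), goal (0,0), distance |0-0|+|0-0| = 0
Tile 4: at (0,1), goal (1,0), distance |0-1|+|1-0| = 2
Tile 6: at (0,2), goal (1,2), distance |0-1|+|2-2| = 1
Tile 7: at (1,0), goal (2,0), distance |1-2|+|0-0| = 1
Tile 8: at (1,1), goal (2,1), distance |1-2|+|1-1| = 1
Tile 3: at (1,2), goal (0,2), distance |1-0|+|2-2| = 1
Tile 2: at (2,1), goal (0,1), distance |2-0|+|1-1| = 2
Tile 5: at (2,2), goal (1,1), distance |2-1|+|2-1| = 2
Sum: 0 + 2 + 1 + 1 + 1 + 1 + 2 + 2 = 10

Answer: 10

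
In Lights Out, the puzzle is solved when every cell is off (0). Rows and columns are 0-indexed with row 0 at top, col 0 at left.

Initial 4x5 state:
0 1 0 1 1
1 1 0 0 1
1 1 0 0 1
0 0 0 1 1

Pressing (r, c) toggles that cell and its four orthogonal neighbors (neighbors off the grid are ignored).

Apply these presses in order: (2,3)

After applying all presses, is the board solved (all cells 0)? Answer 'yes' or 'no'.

After press 1 at (2,3):
0 1 0 1 1
1 1 0 1 1
1 1 1 1 0
0 0 0 0 1

Lights still on: 12

Answer: no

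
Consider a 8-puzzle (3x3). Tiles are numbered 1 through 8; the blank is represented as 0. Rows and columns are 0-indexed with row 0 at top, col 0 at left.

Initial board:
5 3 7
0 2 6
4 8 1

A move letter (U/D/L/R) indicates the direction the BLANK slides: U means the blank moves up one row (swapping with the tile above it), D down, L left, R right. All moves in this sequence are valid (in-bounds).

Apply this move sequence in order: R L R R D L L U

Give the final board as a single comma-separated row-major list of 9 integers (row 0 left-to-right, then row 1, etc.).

Answer: 5, 3, 7, 0, 6, 1, 2, 4, 8

Derivation:
After move 1 (R):
5 3 7
2 0 6
4 8 1

After move 2 (L):
5 3 7
0 2 6
4 8 1

After move 3 (R):
5 3 7
2 0 6
4 8 1

After move 4 (R):
5 3 7
2 6 0
4 8 1

After move 5 (D):
5 3 7
2 6 1
4 8 0

After move 6 (L):
5 3 7
2 6 1
4 0 8

After move 7 (L):
5 3 7
2 6 1
0 4 8

After move 8 (U):
5 3 7
0 6 1
2 4 8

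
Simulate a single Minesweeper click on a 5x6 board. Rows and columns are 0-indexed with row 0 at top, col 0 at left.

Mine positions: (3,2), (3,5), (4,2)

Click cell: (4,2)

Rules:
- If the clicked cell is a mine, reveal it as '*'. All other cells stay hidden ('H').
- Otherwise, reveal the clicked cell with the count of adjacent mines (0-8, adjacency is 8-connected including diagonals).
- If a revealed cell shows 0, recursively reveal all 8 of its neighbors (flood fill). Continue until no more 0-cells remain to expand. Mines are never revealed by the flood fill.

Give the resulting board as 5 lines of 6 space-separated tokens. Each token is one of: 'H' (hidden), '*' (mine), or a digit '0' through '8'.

H H H H H H
H H H H H H
H H H H H H
H H H H H H
H H * H H H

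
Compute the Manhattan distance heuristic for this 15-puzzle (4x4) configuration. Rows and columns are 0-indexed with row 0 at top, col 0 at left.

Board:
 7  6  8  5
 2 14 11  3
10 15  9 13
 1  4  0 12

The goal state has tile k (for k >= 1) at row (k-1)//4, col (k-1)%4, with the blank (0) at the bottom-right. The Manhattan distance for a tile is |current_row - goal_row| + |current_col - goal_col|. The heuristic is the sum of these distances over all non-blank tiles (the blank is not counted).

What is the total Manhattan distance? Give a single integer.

Tile 7: (0,0)->(1,2) = 3
Tile 6: (0,1)->(1,1) = 1
Tile 8: (0,2)->(1,3) = 2
Tile 5: (0,3)->(1,0) = 4
Tile 2: (1,0)->(0,1) = 2
Tile 14: (1,1)->(3,1) = 2
Tile 11: (1,2)->(2,2) = 1
Tile 3: (1,3)->(0,2) = 2
Tile 10: (2,0)->(2,1) = 1
Tile 15: (2,1)->(3,2) = 2
Tile 9: (2,2)->(2,0) = 2
Tile 13: (2,3)->(3,0) = 4
Tile 1: (3,0)->(0,0) = 3
Tile 4: (3,1)->(0,3) = 5
Tile 12: (3,3)->(2,3) = 1
Sum: 3 + 1 + 2 + 4 + 2 + 2 + 1 + 2 + 1 + 2 + 2 + 4 + 3 + 5 + 1 = 35

Answer: 35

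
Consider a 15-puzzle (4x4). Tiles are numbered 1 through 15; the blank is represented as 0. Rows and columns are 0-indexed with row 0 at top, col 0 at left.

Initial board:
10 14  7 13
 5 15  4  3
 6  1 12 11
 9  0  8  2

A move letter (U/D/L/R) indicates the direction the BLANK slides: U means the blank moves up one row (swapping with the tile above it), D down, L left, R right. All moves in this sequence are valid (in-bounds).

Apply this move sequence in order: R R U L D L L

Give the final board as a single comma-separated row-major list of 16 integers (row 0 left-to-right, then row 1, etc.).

Answer: 10, 14, 7, 13, 5, 15, 4, 3, 6, 1, 2, 12, 0, 9, 8, 11

Derivation:
After move 1 (R):
10 14  7 13
 5 15  4  3
 6  1 12 11
 9  8  0  2

After move 2 (R):
10 14  7 13
 5 15  4  3
 6  1 12 11
 9  8  2  0

After move 3 (U):
10 14  7 13
 5 15  4  3
 6  1 12  0
 9  8  2 11

After move 4 (L):
10 14  7 13
 5 15  4  3
 6  1  0 12
 9  8  2 11

After move 5 (D):
10 14  7 13
 5 15  4  3
 6  1  2 12
 9  8  0 11

After move 6 (L):
10 14  7 13
 5 15  4  3
 6  1  2 12
 9  0  8 11

After move 7 (L):
10 14  7 13
 5 15  4  3
 6  1  2 12
 0  9  8 11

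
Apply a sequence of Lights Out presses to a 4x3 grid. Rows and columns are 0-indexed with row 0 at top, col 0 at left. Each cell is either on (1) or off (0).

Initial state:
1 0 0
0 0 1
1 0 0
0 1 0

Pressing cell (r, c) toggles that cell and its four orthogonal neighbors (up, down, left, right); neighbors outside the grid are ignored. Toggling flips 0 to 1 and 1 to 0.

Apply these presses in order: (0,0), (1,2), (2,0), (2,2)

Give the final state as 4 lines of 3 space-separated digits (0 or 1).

Answer: 0 1 1
0 1 1
0 0 0
1 1 1

Derivation:
After press 1 at (0,0):
0 1 0
1 0 1
1 0 0
0 1 0

After press 2 at (1,2):
0 1 1
1 1 0
1 0 1
0 1 0

After press 3 at (2,0):
0 1 1
0 1 0
0 1 1
1 1 0

After press 4 at (2,2):
0 1 1
0 1 1
0 0 0
1 1 1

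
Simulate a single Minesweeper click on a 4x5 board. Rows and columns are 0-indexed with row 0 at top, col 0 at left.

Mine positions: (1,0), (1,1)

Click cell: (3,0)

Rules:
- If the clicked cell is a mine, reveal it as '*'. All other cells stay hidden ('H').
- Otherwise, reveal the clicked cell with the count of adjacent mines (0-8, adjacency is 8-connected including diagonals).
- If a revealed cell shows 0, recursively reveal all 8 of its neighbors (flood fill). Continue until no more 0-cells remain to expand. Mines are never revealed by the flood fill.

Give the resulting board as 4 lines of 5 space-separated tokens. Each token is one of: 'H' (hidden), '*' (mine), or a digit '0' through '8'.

H H 1 0 0
H H 1 0 0
2 2 1 0 0
0 0 0 0 0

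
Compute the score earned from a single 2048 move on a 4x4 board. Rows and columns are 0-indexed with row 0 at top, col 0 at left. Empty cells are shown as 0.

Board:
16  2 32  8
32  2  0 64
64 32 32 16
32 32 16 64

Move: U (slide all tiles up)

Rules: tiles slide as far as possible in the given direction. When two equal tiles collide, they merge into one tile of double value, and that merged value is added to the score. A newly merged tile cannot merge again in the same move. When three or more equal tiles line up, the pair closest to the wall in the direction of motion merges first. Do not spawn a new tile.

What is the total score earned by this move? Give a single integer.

Answer: 132

Derivation:
Slide up:
col 0: [16, 32, 64, 32] -> [16, 32, 64, 32]  score +0 (running 0)
col 1: [2, 2, 32, 32] -> [4, 64, 0, 0]  score +68 (running 68)
col 2: [32, 0, 32, 16] -> [64, 16, 0, 0]  score +64 (running 132)
col 3: [8, 64, 16, 64] -> [8, 64, 16, 64]  score +0 (running 132)
Board after move:
16  4 64  8
32 64 16 64
64  0  0 16
32  0  0 64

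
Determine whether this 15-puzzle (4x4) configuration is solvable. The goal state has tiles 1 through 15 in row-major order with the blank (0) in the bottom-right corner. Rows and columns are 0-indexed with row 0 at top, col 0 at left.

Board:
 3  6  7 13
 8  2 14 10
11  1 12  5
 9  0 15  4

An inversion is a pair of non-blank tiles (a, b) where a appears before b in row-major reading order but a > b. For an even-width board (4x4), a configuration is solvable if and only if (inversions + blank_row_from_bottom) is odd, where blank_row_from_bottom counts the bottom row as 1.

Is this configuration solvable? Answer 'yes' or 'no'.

Inversions: 45
Blank is in row 3 (0-indexed from top), which is row 1 counting from the bottom (bottom = 1).
45 + 1 = 46, which is even, so the puzzle is not solvable.

Answer: no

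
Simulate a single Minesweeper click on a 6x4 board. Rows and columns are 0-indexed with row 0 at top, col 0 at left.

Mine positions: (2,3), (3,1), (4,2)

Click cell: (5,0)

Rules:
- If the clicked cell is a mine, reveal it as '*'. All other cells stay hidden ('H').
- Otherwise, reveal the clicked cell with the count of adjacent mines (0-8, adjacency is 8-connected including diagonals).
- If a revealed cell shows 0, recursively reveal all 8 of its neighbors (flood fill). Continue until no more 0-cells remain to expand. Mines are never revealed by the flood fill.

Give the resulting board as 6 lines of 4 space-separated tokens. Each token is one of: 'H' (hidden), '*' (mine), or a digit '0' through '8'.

H H H H
H H H H
H H H H
H H H H
1 2 H H
0 1 H H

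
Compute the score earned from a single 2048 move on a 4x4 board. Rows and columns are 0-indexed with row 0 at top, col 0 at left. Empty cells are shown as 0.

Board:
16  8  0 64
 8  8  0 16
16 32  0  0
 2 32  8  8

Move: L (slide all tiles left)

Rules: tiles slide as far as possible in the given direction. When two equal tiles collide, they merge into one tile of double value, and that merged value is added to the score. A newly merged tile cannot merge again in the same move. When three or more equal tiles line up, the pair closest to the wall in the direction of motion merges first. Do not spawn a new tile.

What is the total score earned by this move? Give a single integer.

Slide left:
row 0: [16, 8, 0, 64] -> [16, 8, 64, 0]  score +0 (running 0)
row 1: [8, 8, 0, 16] -> [16, 16, 0, 0]  score +16 (running 16)
row 2: [16, 32, 0, 0] -> [16, 32, 0, 0]  score +0 (running 16)
row 3: [2, 32, 8, 8] -> [2, 32, 16, 0]  score +16 (running 32)
Board after move:
16  8 64  0
16 16  0  0
16 32  0  0
 2 32 16  0

Answer: 32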